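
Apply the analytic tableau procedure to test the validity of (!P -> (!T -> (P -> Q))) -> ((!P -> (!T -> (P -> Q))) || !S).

Valid

Assume the negation and expand:
Initial set: {!((!P -> (!T -> (P -> Q))) -> ((!P -> (!T -> (P -> Q))) || !S))}.
!((!P -> (!T -> (P -> Q))) -> ((!P -> (!T -> (P -> Q))) || !S)): α-rule — add (!P -> (!T -> (P -> Q))), !((!P -> (!T -> (P -> Q))) || !S).
!((!P -> (!T -> (P -> Q))) || !S): α-rule — add !(!P -> (!T -> (P -> Q))), !!S.
!(!P -> (!T -> (P -> Q))): α-rule — add !P, !(!T -> (P -> Q)).
!(!T -> (P -> Q)): α-rule — add !T, !(P -> Q).
!(P -> Q): α-rule — add P, !Q.
× closes — contains both P and !P.
All 1 branch closes.
Every branch closed, so the negation is unsatisfiable and the formula is valid.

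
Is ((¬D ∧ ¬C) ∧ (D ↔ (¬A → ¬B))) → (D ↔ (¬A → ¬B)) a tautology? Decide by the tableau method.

Assume the negation and expand:
Initial set: {¬(((¬D ∧ ¬C) ∧ (D ↔ (¬A → ¬B))) → (D ↔ (¬A → ¬B)))}.
¬(((¬D ∧ ¬C) ∧ (D ↔ (¬A → ¬B))) → (D ↔ (¬A → ¬B))): α-rule — add ((¬D ∧ ¬C) ∧ (D ↔ (¬A → ¬B))), ¬(D ↔ (¬A → ¬B)).
((¬D ∧ ¬C) ∧ (D ↔ (¬A → ¬B))): α-rule — add (¬D ∧ ¬C), (D ↔ (¬A → ¬B)).
(¬D ∧ ¬C): α-rule — add ¬D, ¬C.
¬(D ↔ (¬A → ¬B)): β-rule — branch into D, ¬(¬A → ¬B)  //  ¬D, (¬A → ¬B).
  branch 1 (add D, ¬(¬A → ¬B)):
    × closes — contains both D and ¬D.
  branch 2 (add ¬D, (¬A → ¬B)):
    (D ↔ (¬A → ¬B)): β-rule — branch into D, (¬A → ¬B)  //  ¬D, ¬(¬A → ¬B).
      branch 2.1 (add D, (¬A → ¬B)):
        × closes — contains both D and ¬D.
      branch 2.2 (add ¬D, ¬(¬A → ¬B)):
        ¬(¬A → ¬B): α-rule — add ¬A, ¬¬B.
        (¬A → ¬B): β-rule — branch into ¬¬A  //  ¬B.
          branch 2.2.1 (add ¬¬A):
            × closes — contains both A and ¬A.
          branch 2.2.2 (add ¬B):
            × closes — contains both B and ¬B.
All 4 branches close.
Every branch closed, so the negation is unsatisfiable and the formula is valid.

Valid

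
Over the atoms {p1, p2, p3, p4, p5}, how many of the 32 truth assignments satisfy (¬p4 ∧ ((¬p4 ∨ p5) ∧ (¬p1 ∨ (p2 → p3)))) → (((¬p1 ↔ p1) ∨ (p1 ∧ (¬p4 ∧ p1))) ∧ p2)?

Initial set: {((¬p4 ∧ ((¬p4 ∨ p5) ∧ (¬p1 ∨ (p2 → p3)))) → (((¬p1 ↔ p1) ∨ (p1 ∧ (¬p4 ∧ p1))) ∧ p2))}.
((¬p4 ∧ ((¬p4 ∨ p5) ∧ (¬p1 ∨ (p2 → p3)))) → (((¬p1 ↔ p1) ∨ (p1 ∧ (¬p4 ∧ p1))) ∧ p2)): β-rule — branch into ¬(¬p4 ∧ ((¬p4 ∨ p5) ∧ (¬p1 ∨ (p2 → p3))))  //  (((¬p1 ↔ p1) ∨ (p1 ∧ (¬p4 ∧ p1))) ∧ p2).
  branch 1 (add ¬(¬p4 ∧ ((¬p4 ∨ p5) ∧ (¬p1 ∨ (p2 → p3))))):
    ¬(¬p4 ∧ ((¬p4 ∨ p5) ∧ (¬p1 ∨ (p2 → p3)))): β-rule — branch into ¬¬p4  //  ¬((¬p4 ∨ p5) ∧ (¬p1 ∨ (p2 → p3))).
      branch 1.1 (add ¬¬p4):
        ○ open, literals {p4=T}.
      branch 1.2 (add ¬((¬p4 ∨ p5) ∧ (¬p1 ∨ (p2 → p3)))):
        ¬((¬p4 ∨ p5) ∧ (¬p1 ∨ (p2 → p3))): β-rule — branch into ¬(¬p4 ∨ p5)  //  ¬(¬p1 ∨ (p2 → p3)).
          branch 1.2.1 (add ¬(¬p4 ∨ p5)):
            ¬(¬p4 ∨ p5): α-rule — add ¬¬p4, ¬p5.
            ○ open, literals {p4=T, p5=F}.
          branch 1.2.2 (add ¬(¬p1 ∨ (p2 → p3))):
            ¬(¬p1 ∨ (p2 → p3)): α-rule — add ¬¬p1, ¬(p2 → p3).
            ¬(p2 → p3): α-rule — add p2, ¬p3.
            ○ open, literals {p1=T, p2=T, p3=F}.
  branch 2 (add (((¬p1 ↔ p1) ∨ (p1 ∧ (¬p4 ∧ p1))) ∧ p2)):
    (((¬p1 ↔ p1) ∨ (p1 ∧ (¬p4 ∧ p1))) ∧ p2): α-rule — add ((¬p1 ↔ p1) ∨ (p1 ∧ (¬p4 ∧ p1))), p2.
    ((¬p1 ↔ p1) ∨ (p1 ∧ (¬p4 ∧ p1))): β-rule — branch into (¬p1 ↔ p1)  //  (p1 ∧ (¬p4 ∧ p1)).
      branch 2.1 (add (¬p1 ↔ p1)):
        (¬p1 ↔ p1): β-rule — branch into ¬p1, p1  //  ¬¬p1, ¬p1.
          branch 2.1.1 (add ¬p1, p1):
            × closes — contains both p1 and ¬p1.
          branch 2.1.2 (add ¬¬p1, ¬p1):
            × closes — contains both p1 and ¬p1.
      branch 2.2 (add (p1 ∧ (¬p4 ∧ p1))):
        (p1 ∧ (¬p4 ∧ p1)): α-rule — add p1, (¬p4 ∧ p1).
        (¬p4 ∧ p1): α-rule — add ¬p4, p1.
        ○ open, literals {p1=T, p2=T, p4=F}.
2 branches closed, 4 open.
Each open branch fixes some atoms; the unmentioned ones are free. Counting distinct full assignments: branch {p4=T} (p1, p2, p3, p5) contributes 16 new; branch {p4=T, p5=F} (p1, p2, p3) contributes 0 new; branch {p1=T, p2=T, p3=F} (p4, p5) contributes 2 new; branch {p1=T, p2=T, p4=F} (p3, p5) contributes 2 new. Total: 20.

20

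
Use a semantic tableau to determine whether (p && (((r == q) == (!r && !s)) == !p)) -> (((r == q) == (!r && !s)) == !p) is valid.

Valid

Assume the negation and expand:
Initial set: {F ((p && (((r == q) == (!r && !s)) == !p)) -> (((r == q) == (!r && !s)) == !p))}.
F ((p && (((r == q) == (!r && !s)) == !p)) -> (((r == q) == (!r && !s)) == !p)): α-rule — add T (p && (((r == q) == (!r && !s)) == !p)), F (((r == q) == (!r && !s)) == !p).
T (p && (((r == q) == (!r && !s)) == !p)): α-rule — add T p, T (((r == q) == (!r && !s)) == !p).
F (((r == q) == (!r && !s)) == !p): β-rule — branch into T ((r == q) == (!r && !s)), F !p  //  F ((r == q) == (!r && !s)), T !p.
  branch 1 (add T ((r == q) == (!r && !s)), F !p):
    T (((r == q) == (!r && !s)) == !p): β-rule — branch into T ((r == q) == (!r && !s)), T !p  //  F ((r == q) == (!r && !s)), F !p.
      branch 1.1 (add T ((r == q) == (!r && !s)), T !p):
        × closes — contains both p and !p.
      branch 1.2 (add F ((r == q) == (!r && !s)), F !p):
        T ((r == q) == (!r && !s)): β-rule — branch into T (r == q), T (!r && !s)  //  F (r == q), F (!r && !s).
          branch 1.2.1 (add T (r == q), T (!r && !s)):
            T (!r && !s): α-rule — add T !r, T !s.
            F ((r == q) == (!r && !s)): β-rule — branch into T (r == q), F (!r && !s)  //  F (r == q), T (!r && !s).
              branch 1.2.1.1 (add T (r == q), F (!r && !s)):
                T (r == q): β-rule — branch into T r, T q  //  F r, F q.
                  branch 1.2.1.1.1 (add T r, T q):
                    × closes — contains both r and !r.
                  branch 1.2.1.1.2 (add F r, F q):
                    T (r == q): β-rule — branch into T r, T q  //  F r, F q.
                      branch 1.2.1.1.2.1 (add T r, T q):
                        × closes — contains both r and !r.
                      branch 1.2.1.1.2.2 (add F r, F q):
                        F (!r && !s): β-rule — branch into F !r  //  F !s.
                          branch 1.2.1.1.2.2.1 (add F !r):
                            × closes — contains both r and !r.
                          branch 1.2.1.1.2.2.2 (add F !s):
                            × closes — contains both s and !s.
              branch 1.2.1.2 (add F (r == q), T (!r && !s)):
                T (!r && !s): α-rule — add T !r, T !s.
                T (r == q): β-rule — branch into T r, T q  //  F r, F q.
                  branch 1.2.1.2.1 (add T r, T q):
                    × closes — contains both r and !r.
                  branch 1.2.1.2.2 (add F r, F q):
                    F (r == q): β-rule — branch into T r, F q  //  F r, T q.
                      branch 1.2.1.2.2.1 (add T r, F q):
                        × closes — contains both r and !r.
                      branch 1.2.1.2.2.2 (add F r, T q):
                        × closes — contains both q and !q.
          branch 1.2.2 (add F (r == q), F (!r && !s)):
            F ((r == q) == (!r && !s)): β-rule — branch into T (r == q), F (!r && !s)  //  F (r == q), T (!r && !s).
              branch 1.2.2.1 (add T (r == q), F (!r && !s)):
                F (r == q): β-rule — branch into T r, F q  //  F r, T q.
                  branch 1.2.2.1.1 (add T r, F q):
                    F (!r && !s): β-rule — branch into F !r  //  F !s.
                      branch 1.2.2.1.1.1 (add F !r):
                        T (r == q): β-rule — branch into T r, T q  //  F r, F q.
                          branch 1.2.2.1.1.1.1 (add T r, T q):
                            × closes — contains both q and !q.
                          branch 1.2.2.1.1.1.2 (add F r, F q):
                            × closes — contains both r and !r.
                      branch 1.2.2.1.1.2 (add F !s):
                        T (r == q): β-rule — branch into T r, T q  //  F r, F q.
                          branch 1.2.2.1.1.2.1 (add T r, T q):
                            × closes — contains both q and !q.
                          branch 1.2.2.1.1.2.2 (add F r, F q):
                            × closes — contains both r and !r.
                  branch 1.2.2.1.2 (add F r, T q):
                    F (!r && !s): β-rule — branch into F !r  //  F !s.
                      branch 1.2.2.1.2.1 (add F !r):
                        × closes — contains both r and !r.
                      branch 1.2.2.1.2.2 (add F !s):
                        T (r == q): β-rule — branch into T r, T q  //  F r, F q.
                          branch 1.2.2.1.2.2.1 (add T r, T q):
                            × closes — contains both r and !r.
                          branch 1.2.2.1.2.2.2 (add F r, F q):
                            × closes — contains both q and !q.
              branch 1.2.2.2 (add F (r == q), T (!r && !s)):
                T (!r && !s): α-rule — add T !r, T !s.
                F (r == q): β-rule — branch into T r, F q  //  F r, T q.
                  branch 1.2.2.2.1 (add T r, F q):
                    × closes — contains both r and !r.
                  branch 1.2.2.2.2 (add F r, T q):
                    F (!r && !s): β-rule — branch into F !r  //  F !s.
                      branch 1.2.2.2.2.1 (add F !r):
                        × closes — contains both r and !r.
                      branch 1.2.2.2.2.2 (add F !s):
                        × closes — contains both s and !s.
  branch 2 (add F ((r == q) == (!r && !s)), T !p):
    × closes — contains both p and !p.
All 19 branches close.
Every branch closed, so the negation is unsatisfiable and the formula is valid.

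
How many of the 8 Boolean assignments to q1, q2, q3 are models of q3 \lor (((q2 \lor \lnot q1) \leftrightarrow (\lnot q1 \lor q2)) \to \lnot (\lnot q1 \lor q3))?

6

Initial set: {(q3 \lor (((q2 \lor \lnot q1) \leftrightarrow (\lnot q1 \lor q2)) \to \lnot (\lnot q1 \lor q3)))}.
(q3 \lor (((q2 \lor \lnot q1) \leftrightarrow (\lnot q1 \lor q2)) \to \lnot (\lnot q1 \lor q3))): β-rule — branch into q3  //  (((q2 \lor \lnot q1) \leftrightarrow (\lnot q1 \lor q2)) \to \lnot (\lnot q1 \lor q3)).
  branch 1 (add q3):
    ○ open, literals {q3=1}.
  branch 2 (add (((q2 \lor \lnot q1) \leftrightarrow (\lnot q1 \lor q2)) \to \lnot (\lnot q1 \lor q3))):
    (((q2 \lor \lnot q1) \leftrightarrow (\lnot q1 \lor q2)) \to \lnot (\lnot q1 \lor q3)): β-rule — branch into \lnot ((q2 \lor \lnot q1) \leftrightarrow (\lnot q1 \lor q2))  //  \lnot (\lnot q1 \lor q3).
      branch 2.1 (add \lnot ((q2 \lor \lnot q1) \leftrightarrow (\lnot q1 \lor q2))):
        \lnot ((q2 \lor \lnot q1) \leftrightarrow (\lnot q1 \lor q2)): β-rule — branch into (q2 \lor \lnot q1), \lnot (\lnot q1 \lor q2)  //  \lnot (q2 \lor \lnot q1), (\lnot q1 \lor q2).
          branch 2.1.1 (add (q2 \lor \lnot q1), \lnot (\lnot q1 \lor q2)):
            \lnot (\lnot q1 \lor q2): α-rule — add \lnot \lnot q1, \lnot q2.
            (q2 \lor \lnot q1): β-rule — branch into q2  //  \lnot q1.
              branch 2.1.1.1 (add q2):
                × closes — contains both q2 and \lnot q2.
              branch 2.1.1.2 (add \lnot q1):
                × closes — contains both q1 and \lnot q1.
          branch 2.1.2 (add \lnot (q2 \lor \lnot q1), (\lnot q1 \lor q2)):
            \lnot (q2 \lor \lnot q1): α-rule — add \lnot q2, \lnot \lnot q1.
            (\lnot q1 \lor q2): β-rule — branch into \lnot q1  //  q2.
              branch 2.1.2.1 (add \lnot q1):
                × closes — contains both q1 and \lnot q1.
              branch 2.1.2.2 (add q2):
                × closes — contains both q2 and \lnot q2.
      branch 2.2 (add \lnot (\lnot q1 \lor q3)):
        \lnot (\lnot q1 \lor q3): α-rule — add \lnot \lnot q1, \lnot q3.
        ○ open, literals {q1=1, q3=0}.
4 branches closed, 2 open.
Each open branch fixes some atoms; the unmentioned ones are free. Counting distinct full assignments: branch {q3=1} (q1, q2) contributes 4 new; branch {q1=1, q3=0} (q2) contributes 2 new. Total: 6.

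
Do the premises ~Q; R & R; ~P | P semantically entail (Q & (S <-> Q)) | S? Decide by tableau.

Initial set: {~Q; (R & R); (~P | P); ~((Q & (S <-> Q)) | S)}.
(R & R): α-rule — add R, R.
~((Q & (S <-> Q)) | S): α-rule — add ~(Q & (S <-> Q)), ~S.
(~P | P): β-rule — branch into ~P  //  P.
  branch 1 (add ~P):
    ~(Q & (S <-> Q)): β-rule — branch into ~Q  //  ~(S <-> Q).
      branch 1.1 (add ~Q):
        ○ open, literals {P=0, Q=0, R=1, S=0}.
      branch 1.2 (add ~(S <-> Q)):
        ~(S <-> Q): β-rule — branch into S, ~Q  //  ~S, Q.
          branch 1.2.1 (add S, ~Q):
            × closes — contains both S and ~S.
          branch 1.2.2 (add ~S, Q):
            × closes — contains both Q and ~Q.
  branch 2 (add P):
    ~(Q & (S <-> Q)): β-rule — branch into ~Q  //  ~(S <-> Q).
      branch 2.1 (add ~Q):
        ○ open, literals {P=1, Q=0, R=1, S=0}.
      branch 2.2 (add ~(S <-> Q)):
        ~(S <-> Q): β-rule — branch into S, ~Q  //  ~S, Q.
          branch 2.2.1 (add S, ~Q):
            × closes — contains both S and ~S.
          branch 2.2.2 (add ~S, Q):
            × closes — contains both Q and ~Q.
4 branches closed, 2 open.
An open branch gives a countermodel: P=0, Q=0, R=1, S=0 (unmentioned atoms arbitrary); the premises hold there but the conclusion fails.

No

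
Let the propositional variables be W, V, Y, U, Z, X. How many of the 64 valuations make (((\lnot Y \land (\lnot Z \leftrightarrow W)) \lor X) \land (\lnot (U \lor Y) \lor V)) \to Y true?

46

Initial set: {((((\lnot Y \land (\lnot Z \leftrightarrow W)) \lor X) \land (\lnot (U \lor Y) \lor V)) \to Y)}.
((((\lnot Y \land (\lnot Z \leftrightarrow W)) \lor X) \land (\lnot (U \lor Y) \lor V)) \to Y): β-rule — branch into \lnot (((\lnot Y \land (\lnot Z \leftrightarrow W)) \lor X) \land (\lnot (U \lor Y) \lor V))  //  Y.
  branch 1 (add \lnot (((\lnot Y \land (\lnot Z \leftrightarrow W)) \lor X) \land (\lnot (U \lor Y) \lor V))):
    \lnot (((\lnot Y \land (\lnot Z \leftrightarrow W)) \lor X) \land (\lnot (U \lor Y) \lor V)): β-rule — branch into \lnot ((\lnot Y \land (\lnot Z \leftrightarrow W)) \lor X)  //  \lnot (\lnot (U \lor Y) \lor V).
      branch 1.1 (add \lnot ((\lnot Y \land (\lnot Z \leftrightarrow W)) \lor X)):
        \lnot ((\lnot Y \land (\lnot Z \leftrightarrow W)) \lor X): α-rule — add \lnot (\lnot Y \land (\lnot Z \leftrightarrow W)), \lnot X.
        \lnot (\lnot Y \land (\lnot Z \leftrightarrow W)): β-rule — branch into \lnot \lnot Y  //  \lnot (\lnot Z \leftrightarrow W).
          branch 1.1.1 (add \lnot \lnot Y):
            ○ open, literals {X=0, Y=1}.
          branch 1.1.2 (add \lnot (\lnot Z \leftrightarrow W)):
            \lnot (\lnot Z \leftrightarrow W): β-rule — branch into \lnot Z, \lnot W  //  \lnot \lnot Z, W.
              branch 1.1.2.1 (add \lnot Z, \lnot W):
                ○ open, literals {W=0, X=0, Z=0}.
              branch 1.1.2.2 (add \lnot \lnot Z, W):
                ○ open, literals {W=1, X=0, Z=1}.
      branch 1.2 (add \lnot (\lnot (U \lor Y) \lor V)):
        \lnot (\lnot (U \lor Y) \lor V): α-rule — add \lnot \lnot (U \lor Y), \lnot V.
        \lnot \lnot (U \lor Y): β-rule — branch into U  //  Y.
          branch 1.2.1 (add U):
            ○ open, literals {U=1, V=0}.
          branch 1.2.2 (add Y):
            ○ open, literals {V=0, Y=1}.
  branch 2 (add Y):
    ○ open, literals {Y=1}.
0 branches closed, 6 open.
Each open branch fixes some atoms; the unmentioned ones are free. Counting distinct full assignments: branch {X=0, Y=1} (W, V, U, Z) contributes 16 new; branch {W=0, X=0, Z=0} (V, Y, U) contributes 4 new; branch {W=1, X=0, Z=1} (V, Y, U) contributes 4 new; branch {U=1, V=0} (W, Y, Z, X) contributes 10 new; branch {V=0, Y=1} (W, U, Z, X) contributes 4 new; branch {Y=1} (W, V, U, Z, X) contributes 8 new. Total: 46.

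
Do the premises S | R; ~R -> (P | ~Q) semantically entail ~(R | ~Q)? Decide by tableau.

Initial set: {(S | R); (~R -> (P | ~Q)); ~~(R | ~Q)}.
(S | R): β-rule — branch into S  //  R.
  branch 1 (add S):
    (~R -> (P | ~Q)): β-rule — branch into ~~R  //  (P | ~Q).
      branch 1.1 (add ~~R):
        ~~(R | ~Q): β-rule — branch into R  //  ~Q.
          branch 1.1.1 (add R):
            ○ open, literals {R=true, S=true}.
          branch 1.1.2 (add ~Q):
            ○ open, literals {Q=false, R=true, S=true}.
      branch 1.2 (add (P | ~Q)):
        ~~(R | ~Q): β-rule — branch into R  //  ~Q.
          branch 1.2.1 (add R):
            (P | ~Q): β-rule — branch into P  //  ~Q.
              branch 1.2.1.1 (add P):
                ○ open, literals {P=true, R=true, S=true}.
              branch 1.2.1.2 (add ~Q):
                ○ open, literals {Q=false, R=true, S=true}.
          branch 1.2.2 (add ~Q):
            (P | ~Q): β-rule — branch into P  //  ~Q.
              branch 1.2.2.1 (add P):
                ○ open, literals {P=true, Q=false, S=true}.
              branch 1.2.2.2 (add ~Q):
                ○ open, literals {Q=false, S=true}.
  branch 2 (add R):
    (~R -> (P | ~Q)): β-rule — branch into ~~R  //  (P | ~Q).
      branch 2.1 (add ~~R):
        ~~(R | ~Q): β-rule — branch into R  //  ~Q.
          branch 2.1.1 (add R):
            ○ open, literals {R=true}.
          branch 2.1.2 (add ~Q):
            ○ open, literals {Q=false, R=true}.
      branch 2.2 (add (P | ~Q)):
        ~~(R | ~Q): β-rule — branch into R  //  ~Q.
          branch 2.2.1 (add R):
            (P | ~Q): β-rule — branch into P  //  ~Q.
              branch 2.2.1.1 (add P):
                ○ open, literals {P=true, R=true}.
              branch 2.2.1.2 (add ~Q):
                ○ open, literals {Q=false, R=true}.
          branch 2.2.2 (add ~Q):
            (P | ~Q): β-rule — branch into P  //  ~Q.
              branch 2.2.2.1 (add P):
                ○ open, literals {P=true, Q=false, R=true}.
              branch 2.2.2.2 (add ~Q):
                ○ open, literals {Q=false, R=true}.
0 branches closed, 12 open.
An open branch gives a countermodel: R=true, S=true (unmentioned atoms arbitrary); the premises hold there but the conclusion fails.

No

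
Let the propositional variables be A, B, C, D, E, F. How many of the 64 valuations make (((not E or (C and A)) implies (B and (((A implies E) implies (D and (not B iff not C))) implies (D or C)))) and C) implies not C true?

Initial set: {((((not E or (C and A)) implies (B and (((A implies E) implies (D and (not B iff not C))) implies (D or C)))) and C) implies not C)}.
((((not E or (C and A)) implies (B and (((A implies E) implies (D and (not B iff not C))) implies (D or C)))) and C) implies not C): β-rule — branch into not (((not E or (C and A)) implies (B and (((A implies E) implies (D and (not B iff not C))) implies (D or C)))) and C)  //  not C.
  branch 1 (add not (((not E or (C and A)) implies (B and (((A implies E) implies (D and (not B iff not C))) implies (D or C)))) and C)):
    not (((not E or (C and A)) implies (B and (((A implies E) implies (D and (not B iff not C))) implies (D or C)))) and C): β-rule — branch into not ((not E or (C and A)) implies (B and (((A implies E) implies (D and (not B iff not C))) implies (D or C))))  //  not C.
      branch 1.1 (add not ((not E or (C and A)) implies (B and (((A implies E) implies (D and (not B iff not C))) implies (D or C))))):
        not ((not E or (C and A)) implies (B and (((A implies E) implies (D and (not B iff not C))) implies (D or C)))): α-rule — add (not E or (C and A)), not (B and (((A implies E) implies (D and (not B iff not C))) implies (D or C))).
        (not E or (C and A)): β-rule — branch into not E  //  (C and A).
          branch 1.1.1 (add not E):
            not (B and (((A implies E) implies (D and (not B iff not C))) implies (D or C))): β-rule — branch into not B  //  not (((A implies E) implies (D and (not B iff not C))) implies (D or C)).
              branch 1.1.1.1 (add not B):
                ○ open, literals {B=0, E=0}.
              branch 1.1.1.2 (add not (((A implies E) implies (D and (not B iff not C))) implies (D or C))):
                not (((A implies E) implies (D and (not B iff not C))) implies (D or C)): α-rule — add ((A implies E) implies (D and (not B iff not C))), not (D or C).
                not (D or C): α-rule — add not D, not C.
                ((A implies E) implies (D and (not B iff not C))): β-rule — branch into not (A implies E)  //  (D and (not B iff not C)).
                  branch 1.1.1.2.1 (add not (A implies E)):
                    not (A implies E): α-rule — add A, not E.
                    ○ open, literals {A=1, C=0, D=0, E=0}.
                  branch 1.1.1.2.2 (add (D and (not B iff not C))):
                    (D and (not B iff not C)): α-rule — add D, (not B iff not C).
                    × closes — contains both D and not D.
          branch 1.1.2 (add (C and A)):
            (C and A): α-rule — add C, A.
            not (B and (((A implies E) implies (D and (not B iff not C))) implies (D or C))): β-rule — branch into not B  //  not (((A implies E) implies (D and (not B iff not C))) implies (D or C)).
              branch 1.1.2.1 (add not B):
                ○ open, literals {A=1, B=0, C=1}.
              branch 1.1.2.2 (add not (((A implies E) implies (D and (not B iff not C))) implies (D or C))):
                not (((A implies E) implies (D and (not B iff not C))) implies (D or C)): α-rule — add ((A implies E) implies (D and (not B iff not C))), not (D or C).
                not (D or C): α-rule — add not D, not C.
                × closes — contains both C and not C.
      branch 1.2 (add not C):
        ○ open, literals {C=0}.
  branch 2 (add not C):
    ○ open, literals {C=0}.
2 branches closed, 5 open.
Each open branch fixes some atoms; the unmentioned ones are free. Counting distinct full assignments: branch {B=0, E=0} (A, C, D, F) contributes 16 new; branch {A=1, C=0, D=0, E=0} (B, F) contributes 2 new; branch {A=1, B=0, C=1} (D, E, F) contributes 4 new; branch {C=0} (A, B, D, E, F) contributes 22 new; branch {C=0} (A, B, D, E, F) contributes 0 new. Total: 44.

44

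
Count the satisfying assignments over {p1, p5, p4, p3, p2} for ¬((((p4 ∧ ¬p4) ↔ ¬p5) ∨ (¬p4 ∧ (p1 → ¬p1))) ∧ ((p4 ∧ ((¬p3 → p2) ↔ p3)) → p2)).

16

Initial set: {¬((((p4 ∧ ¬p4) ↔ ¬p5) ∨ (¬p4 ∧ (p1 → ¬p1))) ∧ ((p4 ∧ ((¬p3 → p2) ↔ p3)) → p2))}.
¬((((p4 ∧ ¬p4) ↔ ¬p5) ∨ (¬p4 ∧ (p1 → ¬p1))) ∧ ((p4 ∧ ((¬p3 → p2) ↔ p3)) → p2)): β-rule — branch into ¬(((p4 ∧ ¬p4) ↔ ¬p5) ∨ (¬p4 ∧ (p1 → ¬p1)))  //  ¬((p4 ∧ ((¬p3 → p2) ↔ p3)) → p2).
  branch 1 (add ¬(((p4 ∧ ¬p4) ↔ ¬p5) ∨ (¬p4 ∧ (p1 → ¬p1)))):
    ¬(((p4 ∧ ¬p4) ↔ ¬p5) ∨ (¬p4 ∧ (p1 → ¬p1))): α-rule — add ¬((p4 ∧ ¬p4) ↔ ¬p5), ¬(¬p4 ∧ (p1 → ¬p1)).
    ¬((p4 ∧ ¬p4) ↔ ¬p5): β-rule — branch into (p4 ∧ ¬p4), ¬¬p5  //  ¬(p4 ∧ ¬p4), ¬p5.
      branch 1.1 (add (p4 ∧ ¬p4), ¬¬p5):
        (p4 ∧ ¬p4): α-rule — add p4, ¬p4.
        × closes — contains both p4 and ¬p4.
      branch 1.2 (add ¬(p4 ∧ ¬p4), ¬p5):
        ¬(¬p4 ∧ (p1 → ¬p1)): β-rule — branch into ¬¬p4  //  ¬(p1 → ¬p1).
          branch 1.2.1 (add ¬¬p4):
            ¬(p4 ∧ ¬p4): β-rule — branch into ¬p4  //  ¬¬p4.
              branch 1.2.1.1 (add ¬p4):
                × closes — contains both p4 and ¬p4.
              branch 1.2.1.2 (add ¬¬p4):
                ○ open, literals {p4=1, p5=0}.
          branch 1.2.2 (add ¬(p1 → ¬p1)):
            ¬(p1 → ¬p1): α-rule — add p1, ¬¬p1.
            ¬(p4 ∧ ¬p4): β-rule — branch into ¬p4  //  ¬¬p4.
              branch 1.2.2.1 (add ¬p4):
                ○ open, literals {p1=1, p4=0, p5=0}.
              branch 1.2.2.2 (add ¬¬p4):
                ○ open, literals {p1=1, p4=1, p5=0}.
  branch 2 (add ¬((p4 ∧ ((¬p3 → p2) ↔ p3)) → p2)):
    ¬((p4 ∧ ((¬p3 → p2) ↔ p3)) → p2): α-rule — add (p4 ∧ ((¬p3 → p2) ↔ p3)), ¬p2.
    (p4 ∧ ((¬p3 → p2) ↔ p3)): α-rule — add p4, ((¬p3 → p2) ↔ p3).
    ((¬p3 → p2) ↔ p3): β-rule — branch into (¬p3 → p2), p3  //  ¬(¬p3 → p2), ¬p3.
      branch 2.1 (add (¬p3 → p2), p3):
        (¬p3 → p2): β-rule — branch into ¬¬p3  //  p2.
          branch 2.1.1 (add ¬¬p3):
            ○ open, literals {p2=0, p3=1, p4=1}.
          branch 2.1.2 (add p2):
            × closes — contains both p2 and ¬p2.
      branch 2.2 (add ¬(¬p3 → p2), ¬p3):
        ¬(¬p3 → p2): α-rule — add ¬p3, ¬p2.
        ○ open, literals {p2=0, p3=0, p4=1}.
3 branches closed, 5 open.
Each open branch fixes some atoms; the unmentioned ones are free. Counting distinct full assignments: branch {p4=1, p5=0} (p1, p3, p2) contributes 8 new; branch {p1=1, p4=0, p5=0} (p3, p2) contributes 4 new; branch {p1=1, p4=1, p5=0} (p3, p2) contributes 0 new; branch {p2=0, p3=1, p4=1} (p1, p5) contributes 2 new; branch {p2=0, p3=0, p4=1} (p1, p5) contributes 2 new. Total: 16.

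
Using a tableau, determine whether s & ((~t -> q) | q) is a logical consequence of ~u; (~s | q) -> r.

Initial set: {~u; ((~s | q) -> r); ~(s & ((~t -> q) | q))}.
((~s | q) -> r): β-rule — branch into ~(~s | q)  //  r.
  branch 1 (add ~(~s | q)):
    ~(~s | q): α-rule — add ~~s, ~q.
    ~(s & ((~t -> q) | q)): β-rule — branch into ~s  //  ~((~t -> q) | q).
      branch 1.1 (add ~s):
        × closes — contains both s and ~s.
      branch 1.2 (add ~((~t -> q) | q)):
        ~((~t -> q) | q): α-rule — add ~(~t -> q), ~q.
        ~(~t -> q): α-rule — add ~t, ~q.
        ○ open, literals {q=0, s=1, t=0, u=0}.
  branch 2 (add r):
    ~(s & ((~t -> q) | q)): β-rule — branch into ~s  //  ~((~t -> q) | q).
      branch 2.1 (add ~s):
        ○ open, literals {r=1, s=0, u=0}.
      branch 2.2 (add ~((~t -> q) | q)):
        ~((~t -> q) | q): α-rule — add ~(~t -> q), ~q.
        ~(~t -> q): α-rule — add ~t, ~q.
        ○ open, literals {q=0, r=1, t=0, u=0}.
1 branch closed, 3 open.
An open branch gives a countermodel: q=0, s=1, t=0, u=0 (unmentioned atoms arbitrary); the premises hold there but the conclusion fails.

No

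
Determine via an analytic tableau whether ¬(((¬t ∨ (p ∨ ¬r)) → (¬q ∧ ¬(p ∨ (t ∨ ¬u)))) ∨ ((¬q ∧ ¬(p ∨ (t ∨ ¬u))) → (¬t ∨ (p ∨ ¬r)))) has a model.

Initial set: {¬(((¬t ∨ (p ∨ ¬r)) → (¬q ∧ ¬(p ∨ (t ∨ ¬u)))) ∨ ((¬q ∧ ¬(p ∨ (t ∨ ¬u))) → (¬t ∨ (p ∨ ¬r))))}.
¬(((¬t ∨ (p ∨ ¬r)) → (¬q ∧ ¬(p ∨ (t ∨ ¬u)))) ∨ ((¬q ∧ ¬(p ∨ (t ∨ ¬u))) → (¬t ∨ (p ∨ ¬r)))): α-rule — add ¬((¬t ∨ (p ∨ ¬r)) → (¬q ∧ ¬(p ∨ (t ∨ ¬u)))), ¬((¬q ∧ ¬(p ∨ (t ∨ ¬u))) → (¬t ∨ (p ∨ ¬r))).
¬((¬t ∨ (p ∨ ¬r)) → (¬q ∧ ¬(p ∨ (t ∨ ¬u)))): α-rule — add (¬t ∨ (p ∨ ¬r)), ¬(¬q ∧ ¬(p ∨ (t ∨ ¬u))).
¬((¬q ∧ ¬(p ∨ (t ∨ ¬u))) → (¬t ∨ (p ∨ ¬r))): α-rule — add (¬q ∧ ¬(p ∨ (t ∨ ¬u))), ¬(¬t ∨ (p ∨ ¬r)).
(¬q ∧ ¬(p ∨ (t ∨ ¬u))): α-rule — add ¬q, ¬(p ∨ (t ∨ ¬u)).
¬(¬t ∨ (p ∨ ¬r)): α-rule — add ¬¬t, ¬(p ∨ ¬r).
¬(p ∨ (t ∨ ¬u)): α-rule — add ¬p, ¬(t ∨ ¬u).
¬(p ∨ ¬r): α-rule — add ¬p, ¬¬r.
¬(t ∨ ¬u): α-rule — add ¬t, ¬¬u.
× closes — contains both t and ¬t.
All 1 branch closes.
Every branch closed; the formula is unsatisfiable.

Unsatisfiable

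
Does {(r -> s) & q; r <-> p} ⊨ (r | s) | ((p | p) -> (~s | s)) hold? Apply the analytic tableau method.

Initial set: {((r -> s) & q); (r <-> p); ~((r | s) | ((p | p) -> (~s | s)))}.
((r -> s) & q): α-rule — add (r -> s), q.
~((r | s) | ((p | p) -> (~s | s))): α-rule — add ~(r | s), ~((p | p) -> (~s | s)).
~(r | s): α-rule — add ~r, ~s.
~((p | p) -> (~s | s)): α-rule — add (p | p), ~(~s | s).
~(~s | s): α-rule — add ~~s, ~s.
× closes — contains both s and ~s.
All 1 branch closes.
Every branch closed, so the premises entail the conclusion.

Yes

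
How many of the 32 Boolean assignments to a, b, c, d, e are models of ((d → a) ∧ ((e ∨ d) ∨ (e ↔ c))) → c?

20

Initial set: {T (((d → a) ∧ ((e ∨ d) ∨ (e ↔ c))) → c)}.
T (((d → a) ∧ ((e ∨ d) ∨ (e ↔ c))) → c): β-rule — branch into F ((d → a) ∧ ((e ∨ d) ∨ (e ↔ c)))  //  T c.
  branch 1 (add F ((d → a) ∧ ((e ∨ d) ∨ (e ↔ c)))):
    F ((d → a) ∧ ((e ∨ d) ∨ (e ↔ c))): β-rule — branch into F (d → a)  //  F ((e ∨ d) ∨ (e ↔ c)).
      branch 1.1 (add F (d → a)):
        F (d → a): α-rule — add T d, F a.
        ○ open, literals {a=F, d=T}.
      branch 1.2 (add F ((e ∨ d) ∨ (e ↔ c))):
        F ((e ∨ d) ∨ (e ↔ c)): α-rule — add F (e ∨ d), F (e ↔ c).
        F (e ∨ d): α-rule — add F e, F d.
        F (e ↔ c): β-rule — branch into T e, F c  //  F e, T c.
          branch 1.2.1 (add T e, F c):
            × closes — contains both e and ¬e.
          branch 1.2.2 (add F e, T c):
            ○ open, literals {c=T, d=F, e=F}.
  branch 2 (add T c):
    ○ open, literals {c=T}.
1 branch closed, 3 open.
Each open branch fixes some atoms; the unmentioned ones are free. Counting distinct full assignments: branch {a=F, d=T} (b, c, e) contributes 8 new; branch {c=T, d=F, e=F} (a, b) contributes 4 new; branch {c=T} (a, b, d, e) contributes 8 new. Total: 20.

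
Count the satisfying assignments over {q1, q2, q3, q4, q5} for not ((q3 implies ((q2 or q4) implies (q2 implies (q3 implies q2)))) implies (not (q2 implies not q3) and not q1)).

28

Initial set: {not ((q3 implies ((q2 or q4) implies (q2 implies (q3 implies q2)))) implies (not (q2 implies not q3) and not q1))}.
not ((q3 implies ((q2 or q4) implies (q2 implies (q3 implies q2)))) implies (not (q2 implies not q3) and not q1)): α-rule — add (q3 implies ((q2 or q4) implies (q2 implies (q3 implies q2)))), not (not (q2 implies not q3) and not q1).
(q3 implies ((q2 or q4) implies (q2 implies (q3 implies q2)))): β-rule — branch into not q3  //  ((q2 or q4) implies (q2 implies (q3 implies q2))).
  branch 1 (add not q3):
    not (not (q2 implies not q3) and not q1): β-rule — branch into not not (q2 implies not q3)  //  not not q1.
      branch 1.1 (add not not (q2 implies not q3)):
        not not (q2 implies not q3): β-rule — branch into not q2  //  not q3.
          branch 1.1.1 (add not q2):
            ○ open, literals {q2=0, q3=0}.
          branch 1.1.2 (add not q3):
            ○ open, literals {q3=0}.
      branch 1.2 (add not not q1):
        ○ open, literals {q1=1, q3=0}.
  branch 2 (add ((q2 or q4) implies (q2 implies (q3 implies q2)))):
    not (not (q2 implies not q3) and not q1): β-rule — branch into not not (q2 implies not q3)  //  not not q1.
      branch 2.1 (add not not (q2 implies not q3)):
        ((q2 or q4) implies (q2 implies (q3 implies q2))): β-rule — branch into not (q2 or q4)  //  (q2 implies (q3 implies q2)).
          branch 2.1.1 (add not (q2 or q4)):
            not (q2 or q4): α-rule — add not q2, not q4.
            not not (q2 implies not q3): β-rule — branch into not q2  //  not q3.
              branch 2.1.1.1 (add not q2):
                ○ open, literals {q2=0, q4=0}.
              branch 2.1.1.2 (add not q3):
                ○ open, literals {q2=0, q3=0, q4=0}.
          branch 2.1.2 (add (q2 implies (q3 implies q2))):
            not not (q2 implies not q3): β-rule — branch into not q2  //  not q3.
              branch 2.1.2.1 (add not q2):
                (q2 implies (q3 implies q2)): β-rule — branch into not q2  //  (q3 implies q2).
                  branch 2.1.2.1.1 (add not q2):
                    ○ open, literals {q2=0}.
                  branch 2.1.2.1.2 (add (q3 implies q2)):
                    (q3 implies q2): β-rule — branch into not q3  //  q2.
                      branch 2.1.2.1.2.1 (add not q3):
                        ○ open, literals {q2=0, q3=0}.
                      branch 2.1.2.1.2.2 (add q2):
                        × closes — contains both q2 and not q2.
              branch 2.1.2.2 (add not q3):
                (q2 implies (q3 implies q2)): β-rule — branch into not q2  //  (q3 implies q2).
                  branch 2.1.2.2.1 (add not q2):
                    ○ open, literals {q2=0, q3=0}.
                  branch 2.1.2.2.2 (add (q3 implies q2)):
                    (q3 implies q2): β-rule — branch into not q3  //  q2.
                      branch 2.1.2.2.2.1 (add not q3):
                        ○ open, literals {q3=0}.
                      branch 2.1.2.2.2.2 (add q2):
                        ○ open, literals {q2=1, q3=0}.
      branch 2.2 (add not not q1):
        ((q2 or q4) implies (q2 implies (q3 implies q2))): β-rule — branch into not (q2 or q4)  //  (q2 implies (q3 implies q2)).
          branch 2.2.1 (add not (q2 or q4)):
            not (q2 or q4): α-rule — add not q2, not q4.
            ○ open, literals {q1=1, q2=0, q4=0}.
          branch 2.2.2 (add (q2 implies (q3 implies q2))):
            (q2 implies (q3 implies q2)): β-rule — branch into not q2  //  (q3 implies q2).
              branch 2.2.2.1 (add not q2):
                ○ open, literals {q1=1, q2=0}.
              branch 2.2.2.2 (add (q3 implies q2)):
                (q3 implies q2): β-rule — branch into not q3  //  q2.
                  branch 2.2.2.2.1 (add not q3):
                    ○ open, literals {q1=1, q3=0}.
                  branch 2.2.2.2.2 (add q2):
                    ○ open, literals {q1=1, q2=1}.
1 branch closed, 14 open.
Each open branch fixes some atoms; the unmentioned ones are free. Counting distinct full assignments: branch {q2=0, q3=0} (q1, q4, q5) contributes 8 new; branch {q3=0} (q1, q2, q4, q5) contributes 8 new; branch {q1=1, q3=0} (q2, q4, q5) contributes 0 new; branch {q2=0, q4=0} (q1, q3, q5) contributes 4 new; branch {q2=0, q3=0, q4=0} (q1, q5) contributes 0 new; branch {q2=0} (q1, q3, q4, q5) contributes 4 new; branch {q2=0, q3=0} (q1, q4, q5) contributes 0 new; branch {q2=0, q3=0} (q1, q4, q5) contributes 0 new; branch {q3=0} (q1, q2, q4, q5) contributes 0 new; branch {q2=1, q3=0} (q1, q4, q5) contributes 0 new; branch {q1=1, q2=0, q4=0} (q3, q5) contributes 0 new; branch {q1=1, q2=0} (q3, q4, q5) contributes 0 new; branch {q1=1, q3=0} (q2, q4, q5) contributes 0 new; branch {q1=1, q2=1} (q3, q4, q5) contributes 4 new. Total: 28.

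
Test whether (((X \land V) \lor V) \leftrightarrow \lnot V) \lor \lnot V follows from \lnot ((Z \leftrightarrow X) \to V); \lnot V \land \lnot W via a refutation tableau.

Initial set: {\lnot ((Z \leftrightarrow X) \to V); (\lnot V \land \lnot W); \lnot ((((X \land V) \lor V) \leftrightarrow \lnot V) \lor \lnot V)}.
\lnot ((Z \leftrightarrow X) \to V): α-rule — add (Z \leftrightarrow X), \lnot V.
(\lnot V \land \lnot W): α-rule — add \lnot V, \lnot W.
\lnot ((((X \land V) \lor V) \leftrightarrow \lnot V) \lor \lnot V): α-rule — add \lnot (((X \land V) \lor V) \leftrightarrow \lnot V), \lnot \lnot V.
× closes — contains both V and \lnot V.
All 1 branch closes.
Every branch closed, so the premises entail the conclusion.

Yes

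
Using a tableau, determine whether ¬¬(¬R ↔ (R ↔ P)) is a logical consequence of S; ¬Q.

No

Initial set: {S; ¬Q; ¬¬¬(¬R ↔ (R ↔ P))}.
¬¬¬(¬R ↔ (R ↔ P)): drop double negation, giving ¬(¬R ↔ (R ↔ P)).
¬(¬R ↔ (R ↔ P)): β-rule — branch into ¬R, ¬(R ↔ P)  //  ¬¬R, (R ↔ P).
  branch 1 (add ¬R, ¬(R ↔ P)):
    ¬(R ↔ P): β-rule — branch into R, ¬P  //  ¬R, P.
      branch 1.1 (add R, ¬P):
        × closes — contains both R and ¬R.
      branch 1.2 (add ¬R, P):
        ○ open, literals {P=T, Q=F, R=F, S=T}.
  branch 2 (add ¬¬R, (R ↔ P)):
    (R ↔ P): β-rule — branch into R, P  //  ¬R, ¬P.
      branch 2.1 (add R, P):
        ○ open, literals {P=T, Q=F, R=T, S=T}.
      branch 2.2 (add ¬R, ¬P):
        × closes — contains both R and ¬R.
2 branches closed, 2 open.
An open branch gives a countermodel: P=T, Q=F, R=F, S=T (unmentioned atoms arbitrary); the premises hold there but the conclusion fails.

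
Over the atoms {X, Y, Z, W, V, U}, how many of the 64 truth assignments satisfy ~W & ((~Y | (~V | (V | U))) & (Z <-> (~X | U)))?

Initial set: {T (~W & ((~Y | (~V | (V | U))) & (Z <-> (~X | U))))}.
T (~W & ((~Y | (~V | (V | U))) & (Z <-> (~X | U)))): α-rule — add T ~W, T ((~Y | (~V | (V | U))) & (Z <-> (~X | U))).
T ((~Y | (~V | (V | U))) & (Z <-> (~X | U))): α-rule — add T (~Y | (~V | (V | U))), T (Z <-> (~X | U)).
T (~Y | (~V | (V | U))): β-rule — branch into T ~Y  //  T (~V | (V | U)).
  branch 1 (add T ~Y):
    T (Z <-> (~X | U)): β-rule — branch into T Z, T (~X | U)  //  F Z, F (~X | U).
      branch 1.1 (add T Z, T (~X | U)):
        T (~X | U): β-rule — branch into T ~X  //  T U.
          branch 1.1.1 (add T ~X):
            ○ open, literals {W=F, X=F, Y=F, Z=T}.
          branch 1.1.2 (add T U):
            ○ open, literals {U=T, W=F, Y=F, Z=T}.
      branch 1.2 (add F Z, F (~X | U)):
        F (~X | U): α-rule — add F ~X, F U.
        ○ open, literals {U=F, W=F, X=T, Y=F, Z=F}.
  branch 2 (add T (~V | (V | U))):
    T (Z <-> (~X | U)): β-rule — branch into T Z, T (~X | U)  //  F Z, F (~X | U).
      branch 2.1 (add T Z, T (~X | U)):
        T (~V | (V | U)): β-rule — branch into T ~V  //  T (V | U).
          branch 2.1.1 (add T ~V):
            T (~X | U): β-rule — branch into T ~X  //  T U.
              branch 2.1.1.1 (add T ~X):
                ○ open, literals {V=F, W=F, X=F, Z=T}.
              branch 2.1.1.2 (add T U):
                ○ open, literals {U=T, V=F, W=F, Z=T}.
          branch 2.1.2 (add T (V | U)):
            T (~X | U): β-rule — branch into T ~X  //  T U.
              branch 2.1.2.1 (add T ~X):
                T (V | U): β-rule — branch into T V  //  T U.
                  branch 2.1.2.1.1 (add T V):
                    ○ open, literals {V=T, W=F, X=F, Z=T}.
                  branch 2.1.2.1.2 (add T U):
                    ○ open, literals {U=T, W=F, X=F, Z=T}.
              branch 2.1.2.2 (add T U):
                T (V | U): β-rule — branch into T V  //  T U.
                  branch 2.1.2.2.1 (add T V):
                    ○ open, literals {U=T, V=T, W=F, Z=T}.
                  branch 2.1.2.2.2 (add T U):
                    ○ open, literals {U=T, W=F, Z=T}.
      branch 2.2 (add F Z, F (~X | U)):
        F (~X | U): α-rule — add F ~X, F U.
        T (~V | (V | U)): β-rule — branch into T ~V  //  T (V | U).
          branch 2.2.1 (add T ~V):
            ○ open, literals {U=F, V=F, W=F, X=T, Z=F}.
          branch 2.2.2 (add T (V | U)):
            T (V | U): β-rule — branch into T V  //  T U.
              branch 2.2.2.1 (add T V):
                ○ open, literals {U=F, V=T, W=F, X=T, Z=F}.
              branch 2.2.2.2 (add T U):
                × closes — contains both U and ~U.
1 branch closed, 11 open.
Each open branch fixes some atoms; the unmentioned ones are free. Counting distinct full assignments: branch {W=F, X=F, Y=F, Z=T} (V, U) contributes 4 new; branch {U=T, W=F, Y=F, Z=T} (X, V) contributes 2 new; branch {U=F, W=F, X=T, Y=F, Z=F} (V) contributes 2 new; branch {V=F, W=F, X=F, Z=T} (Y, U) contributes 2 new; branch {U=T, V=F, W=F, Z=T} (X, Y) contributes 1 new; branch {V=T, W=F, X=F, Z=T} (Y, U) contributes 2 new; branch {U=T, W=F, X=F, Z=T} (Y, V) contributes 0 new; branch {U=T, V=T, W=F, Z=T} (X, Y) contributes 1 new; branch {U=T, W=F, Z=T} (X, Y, V) contributes 0 new; branch {U=F, V=F, W=F, X=T, Z=F} (Y) contributes 1 new; branch {U=F, V=T, W=F, X=T, Z=F} (Y) contributes 1 new. Total: 16.

16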